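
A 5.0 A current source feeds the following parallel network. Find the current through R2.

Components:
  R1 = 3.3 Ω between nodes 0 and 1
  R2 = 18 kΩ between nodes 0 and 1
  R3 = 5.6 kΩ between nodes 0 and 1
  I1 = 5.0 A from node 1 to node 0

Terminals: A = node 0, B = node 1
All resistors sit directly between nodes 0 and 1, so they are in parallel and share one voltage V; the full source current 5 A splits among them.
1/R_par = 1/3.3 + 1/18000 + 1/5600 = 0.3033 S  =>  R_par = 3.297 Ω
V = I × R_par = 5 × 3.297 = 16.49 V
I_R2 = V/R2 = 16.49/18000 = 0.000916 A

Final answer: 0.000916 A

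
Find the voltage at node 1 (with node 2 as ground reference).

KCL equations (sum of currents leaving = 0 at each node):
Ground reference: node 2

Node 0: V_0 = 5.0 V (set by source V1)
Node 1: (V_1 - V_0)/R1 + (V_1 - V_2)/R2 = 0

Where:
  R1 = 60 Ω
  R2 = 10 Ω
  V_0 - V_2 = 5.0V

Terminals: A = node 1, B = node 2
Nodal analysis, taking node 2 as the 0 V reference.
Source V1 fixes V_0 = 5 V.
KCL at each unknown node (sum of currents leaving = 0; resistances in Ω):
  Node 1: (V_1 - 5)/60 + (V_1 - 0)/10 = 0
Collecting terms: 0.1167 × V_1 = 0.08333  =>  V_1 = 0.7143 V
The requested potential is V_1 = 0.7143 V.

Final answer: V_1 = 0.7143 V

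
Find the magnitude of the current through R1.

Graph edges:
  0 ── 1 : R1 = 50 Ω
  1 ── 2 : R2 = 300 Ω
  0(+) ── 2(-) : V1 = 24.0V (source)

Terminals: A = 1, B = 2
Nodal analysis, taking node 2 as the 0 V reference.
Source V1 fixes V_0 = 24 V.
KCL at each unknown node (sum of currents leaving = 0; resistances in Ω):
  Node 1: (V_1 - 24)/50 + (V_1 - 0)/300 = 0
Collecting terms: 0.02333 × V_1 = 0.48  =>  V_1 = 20.57 V
I_R1 = (V_0 - V_1)/R1 = (24 - 20.57)/50 = 0.06857 A
|I_R1| = 0.06857 A

Final answer: |I_R1| = 0.06857 A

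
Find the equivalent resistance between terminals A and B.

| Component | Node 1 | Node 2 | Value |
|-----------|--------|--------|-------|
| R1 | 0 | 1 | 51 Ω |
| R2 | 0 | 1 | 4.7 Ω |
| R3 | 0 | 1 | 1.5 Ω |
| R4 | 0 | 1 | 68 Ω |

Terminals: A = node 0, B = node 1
Reduce the network between node 0 (A) and node 1 (B) by series/parallel combination:
  Rp1 = R1 ‖ R2 ‖ R3 ‖ R4 (parallel, all between nodes 0 and 1) = 1/(1/51 + 1/4.7 + 1/1.5 + 1/68) = 1.094 Ω
R_eq = 1.094 Ω

Final answer: 1.094 Ω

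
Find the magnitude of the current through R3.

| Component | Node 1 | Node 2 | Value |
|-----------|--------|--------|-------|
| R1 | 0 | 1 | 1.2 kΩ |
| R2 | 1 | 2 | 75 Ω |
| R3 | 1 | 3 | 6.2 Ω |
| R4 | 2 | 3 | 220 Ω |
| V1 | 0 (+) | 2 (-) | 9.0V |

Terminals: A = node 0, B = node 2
Nodal analysis, taking node 2 as the 0 V reference.
Source V1 fixes V_0 = 9 V.
KCL at each unknown node (sum of currents leaving = 0; resistances in Ω):
  Node 1: (V_1 - 9)/1200 + (V_1 - 0)/75 + (V_1 - V_3)/6.2 = 0
  Node 3: (V_3 - V_1)/6.2 + (V_3 - 0)/220 = 0
Collecting terms (coefficients in siemens):
  0.1755·V_1 - 0.1613·V_3 = 0.0075
  0.1658·V_3 - 0.1613·V_1 = 0
Determinant D = (0.1755)(0.1658) - (-0.1613)(-0.1613) = 0.003082
V_1 = [(0.0075)(0.1658) - (-0.1613)(0)]/D = 0.4035 V
V_3 = [(0.1755)(0) - (0.0075)(-0.1613)]/D = 0.3924 V
I_R3 = (V_1 - V_3)/R3 = (0.4035 - 0.3924)/6.2 = 0.001784 A
|I_R3| = 0.001784 A

Final answer: |I_R3| = 0.001784 A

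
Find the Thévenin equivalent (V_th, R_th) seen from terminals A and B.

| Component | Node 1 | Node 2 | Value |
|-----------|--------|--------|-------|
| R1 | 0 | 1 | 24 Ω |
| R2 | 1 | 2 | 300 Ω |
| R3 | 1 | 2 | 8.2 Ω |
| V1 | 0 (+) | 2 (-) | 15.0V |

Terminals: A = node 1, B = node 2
Step 1 — V_th is the open-circuit voltage V_A - V_B (nothing connected across the terminals).
Nodal analysis, taking node 2 as the 0 V reference.
Source V1 fixes V_0 = 15 V.
KCL at each unknown node (sum of currents leaving = 0; resistances in Ω):
  Node 1: (V_1 - 15)/24 + (V_1 - 0)/300 + (V_1 - 0)/8.2 = 0
Collecting terms: 0.167 × V_1 = 0.625  =>  V_1 = 3.744 V
V_th = V_1 - V_2 = 3.744 - 0 = 3.744 V
Step 2 — R_th: zero the source — replace V1 by a short circuit (node 2 merges into node 0) — and find the resistance seen between A (node 1) and B (node 0).
Reduce the network between node 1 (A) and node 0 (B) by series/parallel combination:
  Rp1 = R1 ‖ R2 ‖ R3 (parallel, all between nodes 0 and 1) = 1/(1/24 + 1/300 + 1/8.2) = 5.99 Ω
R_th = 5.99 Ω

Final answer: V_th = 3.744 V, R_th = 5.99 Ω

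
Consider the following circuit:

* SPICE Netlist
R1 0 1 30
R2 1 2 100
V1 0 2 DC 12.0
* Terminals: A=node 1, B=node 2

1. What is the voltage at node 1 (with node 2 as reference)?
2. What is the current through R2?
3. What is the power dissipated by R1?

Nodal analysis, taking node 2 as the 0 V reference.
Source V1 fixes V_0 = 12 V.
KCL at each unknown node (sum of currents leaving = 0; resistances in Ω):
  Node 1: (V_1 - 12)/30 + (V_1 - 0)/100 = 0
Collecting terms: 0.04333 × V_1 = 0.4  =>  V_1 = 9.231 V
Part 1:
  Read off the nodal solution: V_1 = 9.231 V
Part 2:
  I_R2 = (V_1 - V_2)/R2 = (9.231 - 0)/100 = 0.09231 A
  Magnitude: I_R2 = 0.09231 A
Part 3:
  I_R1 = (V_0 - V_1)/R1 = (12 - 9.231)/30 = 0.09231 A
  P_R1 = I_R1² × R1 = (0.09231)² × 30 = 0.2556 W

Final answers:
1. V_1 = 9.231 V
2. I_R2 = 0.09231 A
3. P_R1 = 0.2556 W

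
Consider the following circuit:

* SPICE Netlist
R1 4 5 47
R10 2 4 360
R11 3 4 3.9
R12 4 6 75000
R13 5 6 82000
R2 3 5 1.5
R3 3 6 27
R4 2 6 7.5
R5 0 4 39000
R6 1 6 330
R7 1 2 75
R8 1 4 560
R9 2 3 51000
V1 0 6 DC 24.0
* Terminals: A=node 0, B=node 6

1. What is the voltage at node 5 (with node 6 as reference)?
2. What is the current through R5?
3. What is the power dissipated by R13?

Nodal analysis, taking node 6 as the 0 V reference.
Source V1 fixes V_0 = 24 V.
KCL at each unknown node (sum of currents leaving = 0; resistances in Ω):
  Node 1: (V_1 - 0)/330 + (V_1 - V_2)/75 + (V_1 - V_4)/560 = 0
  Node 2: (V_2 - 0)/7.5 + (V_2 - V_1)/75 + (V_2 - V_3)/51000 + (V_2 - V_4)/360 = 0
  Node 3: (V_3 - V_5)/1.5 + (V_3 - 0)/27 + (V_3 - V_2)/51000 + (V_3 - V_4)/3.9 = 0
  Node 4: (V_4 - V_5)/47 + (V_4 - 24)/39000 + (V_4 - V_1)/560 + (V_4 - V_2)/360 + (V_4 - V_3)/3.9 + (V_4 - 0)/75000 = 0
  Node 5: (V_5 - V_4)/47 + (V_5 - V_3)/1.5 + (V_5 - 0)/82000 = 0
Collecting terms (coefficients in siemens):
  0.01815·V_1 - 0.01333·V_2 - 0.001786·V_4 = 0
  0.1495·V_2 - 0.01333·V_1 - 0.00001961·V_3 - 0.002778·V_4 = 0
  0.9601·V_3 - 0.00001961·V_2 - 0.2564·V_4 - 0.6667·V_5 = 0
  0.2823·V_4 - 0.001786·V_1 - 0.002778·V_2 - 0.2564·V_3 - 0.02128·V_5 = 0.0006154
  0.688·V_5 - 0.6667·V_3 - 0.02128·V_4 = 0
Solving these 5 simultaneous equations (Gaussian elimination) gives:
  V_1 = 0.001996 V, V_2 = 0.0004891 V, V_3 = 0.01467 V, V_4 = 0.01663 V
  V_5 = 0.01473 V
Part 1:
  Read off the nodal solution: V_5 = 0.01473 V
Part 2:
  I_R5 = (V_0 - V_4)/R5 = (24 - 0.01663)/39000 = 0.000615 A
  Magnitude: I_R5 = 0.000615 A
Part 3:
  I_R13 = (V_5 - V_6)/R13 = (0.01473 - 0)/82000 = 0.0000001796 A
  P_R13 = I_R13² × R13 = (0.0000001796)² × 82000 = 0.000000002646 W

Final answers:
1. V_5 = 0.01473 V
2. I_R5 = 0.000615 A
3. P_R13 = 2.646e-09 W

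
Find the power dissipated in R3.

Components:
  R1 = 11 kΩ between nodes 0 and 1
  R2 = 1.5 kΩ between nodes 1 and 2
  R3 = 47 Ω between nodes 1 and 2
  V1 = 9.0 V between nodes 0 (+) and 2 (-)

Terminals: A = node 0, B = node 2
Nodal analysis, taking node 2 as the 0 V reference.
Source V1 fixes V_0 = 9 V.
KCL at each unknown node (sum of currents leaving = 0; resistances in Ω):
  Node 1: (V_1 - 9)/11000 + (V_1 - 0)/1500 + (V_1 - 0)/47 = 0
Collecting terms: 0.02203 × V_1 = 0.0008182  =>  V_1 = 0.03713 V
I_R3 = (V_1 - V_2)/R3 = (0.03713 - 0)/47 = 0.0007901 A
P_R3 = I_R3² × R3 = (0.0007901)² × 47 = 0.00002934 W

Final answer: 2.934e-05 W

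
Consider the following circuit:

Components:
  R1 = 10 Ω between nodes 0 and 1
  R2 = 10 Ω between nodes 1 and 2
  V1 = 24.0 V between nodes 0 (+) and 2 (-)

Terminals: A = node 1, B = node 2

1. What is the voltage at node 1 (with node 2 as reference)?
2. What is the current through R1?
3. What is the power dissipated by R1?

Nodal analysis, taking node 2 as the 0 V reference.
Source V1 fixes V_0 = 24 V.
KCL at each unknown node (sum of currents leaving = 0; resistances in Ω):
  Node 1: (V_1 - 24)/10 + (V_1 - 0)/10 = 0
Collecting terms: 0.2 × V_1 = 2.4  =>  V_1 = 12 V
Part 1:
  Read off the nodal solution: V_1 = 12 V
Part 2:
  I_R1 = (V_0 - V_1)/R1 = (24 - 12)/10 = 1.2 A
  Magnitude: I_R1 = 1.2 A
Part 3:
  I_R1 = (V_0 - V_1)/R1 = (24 - 12)/10 = 1.2 A
  P_R1 = I_R1² × R1 = (1.2)² × 10 = 14.4 W

Final answers:
1. V_1 = 12 V
2. I_R1 = 1.2 A
3. P_R1 = 14.4 W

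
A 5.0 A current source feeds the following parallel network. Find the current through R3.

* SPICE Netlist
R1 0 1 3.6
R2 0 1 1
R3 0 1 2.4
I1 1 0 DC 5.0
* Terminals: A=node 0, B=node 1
All resistors sit directly between nodes 0 and 1, so they are in parallel and share one voltage V; the full source current 5 A splits among them.
1/R_par = 1/3.6 + 1/1 + 1/2.4 = 1.694 S  =>  R_par = 0.5902 Ω
V = I × R_par = 5 × 0.5902 = 2.951 V
I_R3 = V/R3 = 2.951/2.4 = 1.23 A

Final answer: 1.23 A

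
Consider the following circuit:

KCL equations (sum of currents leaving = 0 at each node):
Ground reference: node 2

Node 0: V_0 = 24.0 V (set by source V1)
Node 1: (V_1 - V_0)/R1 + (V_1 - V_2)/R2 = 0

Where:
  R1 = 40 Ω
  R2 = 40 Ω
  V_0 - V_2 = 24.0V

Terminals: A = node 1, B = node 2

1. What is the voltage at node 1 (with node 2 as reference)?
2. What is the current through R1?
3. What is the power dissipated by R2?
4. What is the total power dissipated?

Nodal analysis, taking node 2 as the 0 V reference.
Source V1 fixes V_0 = 24 V.
KCL at each unknown node (sum of currents leaving = 0; resistances in Ω):
  Node 1: (V_1 - 24)/40 + (V_1 - 0)/40 = 0
Collecting terms: 0.05 × V_1 = 0.6  =>  V_1 = 12 V
Part 1:
  Read off the nodal solution: V_1 = 12 V
Part 2:
  I_R1 = (V_0 - V_1)/R1 = (24 - 12)/40 = 0.3 A
  Magnitude: I_R1 = 0.3 A
Part 3:
  I_R2 = (V_1 - V_2)/R2 = (12 - 0)/40 = 0.3 A
  P_R2 = I_R2² × R2 = (0.3)² × 40 = 3.6 W
Part 4:
  Power in each resistor, P = (ΔV)²/R:
    P_R1 = (24 - 12)²/40 = 3.6 W
    P_R2 = (12 - 0)²/40 = 3.6 W
  P_total = P_R1 + P_R2 = 7.2 W

Final answers:
1. V_1 = 12 V
2. I_R1 = 0.3 A
3. P_R2 = 3.6 W
4. P_total = 7.2 W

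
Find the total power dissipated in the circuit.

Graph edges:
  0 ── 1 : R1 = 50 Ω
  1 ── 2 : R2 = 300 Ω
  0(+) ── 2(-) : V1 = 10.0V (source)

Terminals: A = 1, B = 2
Nodal analysis, taking node 2 as the 0 V reference.
Source V1 fixes V_0 = 10 V.
KCL at each unknown node (sum of currents leaving = 0; resistances in Ω):
  Node 1: (V_1 - 10)/50 + (V_1 - 0)/300 = 0
Collecting terms: 0.02333 × V_1 = 0.2  =>  V_1 = 8.571 V
Power in each resistor, P = (ΔV)²/R:
  P_R1 = (10 - 8.571)²/50 = 0.04082 W
  P_R2 = (8.571 - 0)²/300 = 0.2449 W
P_total = P_R1 + P_R2 = 0.2857 W

Final answer: 0.2857 W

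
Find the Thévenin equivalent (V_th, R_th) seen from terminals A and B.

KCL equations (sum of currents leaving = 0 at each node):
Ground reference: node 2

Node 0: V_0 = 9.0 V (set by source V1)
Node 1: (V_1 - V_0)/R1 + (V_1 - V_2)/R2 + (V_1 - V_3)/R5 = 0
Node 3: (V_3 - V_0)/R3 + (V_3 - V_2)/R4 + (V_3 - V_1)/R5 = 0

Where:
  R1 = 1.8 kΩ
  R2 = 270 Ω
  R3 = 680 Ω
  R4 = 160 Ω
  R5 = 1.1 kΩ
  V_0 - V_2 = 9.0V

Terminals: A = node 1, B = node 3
Step 1 — V_th is the open-circuit voltage V_A - V_B (nothing connected across the terminals).
Nodal analysis, taking node 2 as the 0 V reference.
Source V1 fixes V_0 = 9 V.
KCL at each unknown node (sum of currents leaving = 0; resistances in Ω):
  Node 1: (V_1 - 9)/1800 + (V_1 - 0)/270 + (V_1 - V_3)/1100 = 0
  Node 3: (V_3 - 9)/680 + (V_3 - 0)/160 + (V_3 - V_1)/1100 = 0
Collecting terms (coefficients in siemens):
  0.005168·V_1 - 0.0009091·V_3 = 0.005
  0.00863·V_3 - 0.0009091·V_1 = 0.01324
Determinant D = (0.005168)(0.00863) - (-0.0009091)(-0.0009091) = 0.00004377
V_1 = [(0.005)(0.00863) - (-0.0009091)(0.01324)]/D = 1.261 V
V_3 = [(0.005168)(0.01324) - (0.005)(-0.0009091)]/D = 1.666 V
V_th = V_1 - V_3 = 1.261 - 1.666 = -0.4059 V
Step 2 — R_th: zero the source — replace V1 by a short circuit (node 2 merges into node 0) — and find the resistance seen between A (node 1) and B (node 3).
Reduce the network between node 1 (A) and node 3 (B) by series/parallel combination:
  Rp1 = R1 ‖ R2 (parallel, both between nodes 0 and 1) = 1/(1/1800 + 1/270) = 234.8 Ω
  Rp2 = R3 ‖ R4 (parallel, both between nodes 0 and 3) = 1/(1/680 + 1/160) = 129.5 Ω
  Rs1 = Rp1 + Rp2 (series, joined only at node 0) = 234.8 + 129.5 = 364.3 Ω
  Rp3 = R5 ‖ Rs1 (parallel, both between nodes 1 and 3) = 1/(1/1100 + 1/364.3) = 273.7 Ω
R_th = 273.7 Ω

Final answer: V_th = -0.4059 V, R_th = 273.7 Ω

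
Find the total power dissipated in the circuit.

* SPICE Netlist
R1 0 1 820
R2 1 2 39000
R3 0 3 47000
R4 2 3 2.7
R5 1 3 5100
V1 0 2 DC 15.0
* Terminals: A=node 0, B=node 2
Nodal analysis, taking node 2 as the 0 V reference.
Source V1 fixes V_0 = 15 V.
KCL at each unknown node (sum of currents leaving = 0; resistances in Ω):
  Node 1: (V_1 - 15)/820 + (V_1 - 0)/39000 + (V_1 - V_3)/5100 = 0
  Node 3: (V_3 - 15)/47000 + (V_3 - 0)/2.7 + (V_3 - V_1)/5100 = 0
Collecting terms (coefficients in siemens):
  0.001441·V_1 - 0.0001961·V_3 = 0.01829
  0.3706·V_3 - 0.0001961·V_1 = 0.0003191
Determinant D = (0.001441)(0.3706) - (-0.0001961)(-0.0001961) = 0.0005341
V_1 = [(0.01829)(0.3706) - (-0.0001961)(0.0003191)]/D = 12.69 V
V_3 = [(0.001441)(0.0003191) - (0.01829)(-0.0001961)]/D = 0.007577 V
Power in each resistor, P = (ΔV)²/R:
  P_R1 = (15 - 12.69)²/820 = 0.006488 W
  P_R2 = (12.69 - 0)²/39000 = 0.004131 W
  P_R3 = (15 - 0.007577)²/47000 = 0.004782 W
  P_R4 = (0 - 0.007577)²/2.7 = 0.00002127 W
  P_R5 = (12.69 - 0.007577)²/5100 = 0.03156 W
P_total = P_R1 + P_R2 + P_R3 + P_R4 + P_R5 = 0.04698 W

Final answer: 0.04698 W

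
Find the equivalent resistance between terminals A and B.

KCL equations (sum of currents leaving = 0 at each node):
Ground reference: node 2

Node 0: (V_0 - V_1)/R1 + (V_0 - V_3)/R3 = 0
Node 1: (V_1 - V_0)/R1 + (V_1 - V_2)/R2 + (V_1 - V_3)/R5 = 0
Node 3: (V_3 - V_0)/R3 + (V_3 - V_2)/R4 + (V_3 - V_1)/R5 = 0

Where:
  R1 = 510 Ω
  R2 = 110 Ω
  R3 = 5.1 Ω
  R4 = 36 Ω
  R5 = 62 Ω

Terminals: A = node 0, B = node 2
The network is not a plain series/parallel combination. Inject a 1 A test current into terminal A (node 0) and return it from terminal B (node 2); then R_eq = V_A / (1 A).
Nodal analysis, taking node 2 as the 0 V reference.
Current source I_test pushes 1 A into node 0 and draws it out of node 2.
KCL at each unknown node (sum of currents leaving = 0; resistances in Ω):
  Node 0: (V_0 - V_1)/510 + (V_0 - V_3)/5.1 - 1 = 0
  Node 1: (V_1 - V_0)/510 + (V_1 - 0)/110 + (V_1 - V_3)/62 = 0
  Node 3: (V_3 - V_0)/5.1 + (V_3 - V_1)/62 + (V_3 - 0)/36 = 0
Collecting terms (coefficients in siemens):
  0.198·V_0 - 0.001961·V_1 - 0.1961·V_3 = 1
  0.02718·V_1 - 0.001961·V_0 - 0.01613·V_3 = 0
  0.24·V_3 - 0.1961·V_0 - 0.01613·V_1 = 0
Solving these 3 simultaneous equations (Gaussian elimination) gives:
  V_0 = 34.42 V, V_1 = 19.97 V, V_3 = 29.47 V
R_eq = V_0 / 1 A = 34.42 Ω

Final answer: 34.42 Ω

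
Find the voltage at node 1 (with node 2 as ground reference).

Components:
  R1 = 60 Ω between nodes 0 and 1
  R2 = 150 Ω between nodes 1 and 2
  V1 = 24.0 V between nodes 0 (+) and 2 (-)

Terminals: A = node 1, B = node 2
Nodal analysis, taking node 2 as the 0 V reference.
Source V1 fixes V_0 = 24 V.
KCL at each unknown node (sum of currents leaving = 0; resistances in Ω):
  Node 1: (V_1 - 24)/60 + (V_1 - 0)/150 = 0
Collecting terms: 0.02333 × V_1 = 0.4  =>  V_1 = 17.14 V
The requested potential is V_1 = 17.14 V.

Final answer: V_1 = 17.14 V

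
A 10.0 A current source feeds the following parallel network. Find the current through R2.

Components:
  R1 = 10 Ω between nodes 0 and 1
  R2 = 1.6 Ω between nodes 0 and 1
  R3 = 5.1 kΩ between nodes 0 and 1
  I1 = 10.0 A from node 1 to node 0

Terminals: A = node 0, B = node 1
All resistors sit directly between nodes 0 and 1, so they are in parallel and share one voltage V; the full source current 10 A splits among them.
1/R_par = 1/10 + 1/1.6 + 1/5100 = 0.7252 S  =>  R_par = 1.379 Ω
V = I × R_par = 10 × 1.379 = 13.79 V
I_R2 = V/R2 = 13.79/1.6 = 8.618 A

Final answer: 8.618 A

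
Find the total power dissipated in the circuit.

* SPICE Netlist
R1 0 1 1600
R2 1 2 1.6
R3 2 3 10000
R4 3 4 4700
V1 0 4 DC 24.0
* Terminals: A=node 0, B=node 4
Nodal analysis, taking node 4 as the 0 V reference.
Source V1 fixes V_0 = 24 V.
KCL at each unknown node (sum of currents leaving = 0; resistances in Ω):
  Node 1: (V_1 - 24)/1600 + (V_1 - V_2)/1.6 = 0
  Node 2: (V_2 - V_1)/1.6 + (V_2 - V_3)/10000 = 0
  Node 3: (V_3 - V_2)/10000 + (V_3 - 0)/4700 = 0
Collecting terms (coefficients in siemens):
  0.6256·V_1 - 0.625·V_2 = 0.015
  0.6251·V_2 - 0.625·V_1 - 0.0001·V_3 = 0
  0.0003128·V_3 - 0.0001·V_2 = 0
Solving these 3 simultaneous equations (Gaussian elimination) gives:
  V_1 = 21.64 V, V_2 = 21.64 V, V_3 = 6.92 V
Power in each resistor, P = (ΔV)²/R:
  P_R1 = (24 - 21.64)²/1600 = 0.003468 W
  P_R2 = (21.64 - 21.64)²/1.6 = 0.000003468 W
  P_R3 = (21.64 - 6.92)²/10000 = 0.02168 W
  P_R4 = (6.92 - 0)²/4700 = 0.01019 W
P_total = P_R1 + P_R2 + P_R3 + P_R4 = 0.03533 W

Final answer: 0.03533 W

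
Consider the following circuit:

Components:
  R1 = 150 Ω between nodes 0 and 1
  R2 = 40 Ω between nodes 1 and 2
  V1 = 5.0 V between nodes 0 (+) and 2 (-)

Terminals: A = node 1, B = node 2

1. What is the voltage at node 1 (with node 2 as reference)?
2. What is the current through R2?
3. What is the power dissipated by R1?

Nodal analysis, taking node 2 as the 0 V reference.
Source V1 fixes V_0 = 5 V.
KCL at each unknown node (sum of currents leaving = 0; resistances in Ω):
  Node 1: (V_1 - 5)/150 + (V_1 - 0)/40 = 0
Collecting terms: 0.03167 × V_1 = 0.03333  =>  V_1 = 1.053 V
Part 1:
  Read off the nodal solution: V_1 = 1.053 V
Part 2:
  I_R2 = (V_1 - V_2)/R2 = (1.053 - 0)/40 = 0.02632 A
  Magnitude: I_R2 = 0.02632 A
Part 3:
  I_R1 = (V_0 - V_1)/R1 = (5 - 1.053)/150 = 0.02632 A
  P_R1 = I_R1² × R1 = (0.02632)² × 150 = 0.1039 W

Final answers:
1. V_1 = 1.053 V
2. I_R2 = 0.02632 A
3. P_R1 = 0.1039 W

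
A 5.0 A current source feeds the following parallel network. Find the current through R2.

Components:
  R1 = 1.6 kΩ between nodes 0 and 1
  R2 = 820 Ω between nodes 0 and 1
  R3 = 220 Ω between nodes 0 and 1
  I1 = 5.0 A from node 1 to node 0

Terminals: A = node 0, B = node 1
All resistors sit directly between nodes 0 and 1, so they are in parallel and share one voltage V; the full source current 5 A splits among them.
1/R_par = 1/1600 + 1/820 + 1/220 = 0.00639 S  =>  R_par = 156.5 Ω
V = I × R_par = 5 × 156.5 = 782.5 V
I_R2 = V/R2 = 782.5/820 = 0.9542 A

Final answer: 0.9542 A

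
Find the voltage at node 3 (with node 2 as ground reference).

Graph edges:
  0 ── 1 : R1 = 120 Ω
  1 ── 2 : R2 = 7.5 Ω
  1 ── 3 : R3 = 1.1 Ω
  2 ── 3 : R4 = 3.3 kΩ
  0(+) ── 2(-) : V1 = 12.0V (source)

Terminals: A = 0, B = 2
Nodal analysis, taking node 2 as the 0 V reference.
Source V1 fixes V_0 = 12 V.
KCL at each unknown node (sum of currents leaving = 0; resistances in Ω):
  Node 1: (V_1 - 12)/120 + (V_1 - 0)/7.5 + (V_1 - V_3)/1.1 = 0
  Node 3: (V_3 - V_1)/1.1 + (V_3 - 0)/3300 = 0
Collecting terms (coefficients in siemens):
  1.051·V_1 - 0.9091·V_3 = 0.1
  0.9094·V_3 - 0.9091·V_1 = 0
Determinant D = (1.051)(0.9094) - (-0.9091)(-0.9091) = 0.1291
V_1 = [(0.1)(0.9094) - (-0.9091)(0)]/D = 0.7044 V
V_3 = [(1.051)(0) - (0.1)(-0.9091)]/D = 0.7041 V
The requested potential is V_3 = 0.7041 V.

Final answer: V_3 = 0.7041 V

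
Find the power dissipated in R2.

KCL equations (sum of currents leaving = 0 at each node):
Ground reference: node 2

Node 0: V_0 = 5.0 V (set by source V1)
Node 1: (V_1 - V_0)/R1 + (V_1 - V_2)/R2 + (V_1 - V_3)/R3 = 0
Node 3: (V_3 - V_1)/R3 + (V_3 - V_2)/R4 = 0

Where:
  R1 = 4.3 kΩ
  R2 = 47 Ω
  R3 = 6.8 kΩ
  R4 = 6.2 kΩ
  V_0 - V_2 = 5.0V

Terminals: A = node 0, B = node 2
Nodal analysis, taking node 2 as the 0 V reference.
Source V1 fixes V_0 = 5 V.
KCL at each unknown node (sum of currents leaving = 0; resistances in Ω):
  Node 1: (V_1 - 5)/4300 + (V_1 - 0)/47 + (V_1 - V_3)/6800 = 0
  Node 3: (V_3 - V_1)/6800 + (V_3 - 0)/6200 = 0
Collecting terms (coefficients in siemens):
  0.02166·V_1 - 0.0001471·V_3 = 0.001163
  0.0003083·V_3 - 0.0001471·V_1 = 0
Determinant D = (0.02166)(0.0003083) - (-0.0001471)(-0.0001471) = 0.000006656
V_1 = [(0.001163)(0.0003083) - (-0.0001471)(0)]/D = 0.05387 V
V_3 = [(0.02166)(0) - (0.001163)(-0.0001471)]/D = 0.02569 V
I_R2 = (V_1 - V_2)/R2 = (0.05387 - 0)/47 = 0.001146 A
P_R2 = I_R2² × R2 = (0.001146)² × 47 = 0.00006174 W

Final answer: 6.174e-05 W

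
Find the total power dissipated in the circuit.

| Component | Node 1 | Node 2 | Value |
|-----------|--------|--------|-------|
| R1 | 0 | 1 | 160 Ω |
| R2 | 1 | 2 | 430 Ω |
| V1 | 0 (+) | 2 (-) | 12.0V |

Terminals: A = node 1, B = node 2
Nodal analysis, taking node 2 as the 0 V reference.
Source V1 fixes V_0 = 12 V.
KCL at each unknown node (sum of currents leaving = 0; resistances in Ω):
  Node 1: (V_1 - 12)/160 + (V_1 - 0)/430 = 0
Collecting terms: 0.008576 × V_1 = 0.075  =>  V_1 = 8.746 V
Power in each resistor, P = (ΔV)²/R:
  P_R1 = (12 - 8.746)²/160 = 0.06619 W
  P_R2 = (8.746 - 0)²/430 = 0.1779 W
P_total = P_R1 + P_R2 = 0.2441 W

Final answer: 0.2441 W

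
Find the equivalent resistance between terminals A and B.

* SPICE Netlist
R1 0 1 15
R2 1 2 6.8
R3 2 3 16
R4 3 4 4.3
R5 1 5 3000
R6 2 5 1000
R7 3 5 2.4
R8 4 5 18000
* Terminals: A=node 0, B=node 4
The network is not a plain series/parallel combination. Inject a 1 A test current into terminal A (node 0) and return it from terminal B (node 4); then R_eq = V_A / (1 A).
Nodal analysis, taking node 4 as the 0 V reference.
Current source I_test pushes 1 A into node 0 and draws it out of node 4.
KCL at each unknown node (sum of currents leaving = 0; resistances in Ω):
  Node 0: (V_0 - V_1)/15 - 1 = 0
  Node 1: (V_1 - V_0)/15 + (V_1 - V_2)/6.8 + (V_1 - V_5)/3000 = 0
  Node 2: (V_2 - V_1)/6.8 + (V_2 - V_3)/16 + (V_2 - V_5)/1000 = 0
  Node 3: (V_3 - V_2)/16 + (V_3 - 0)/4.3 + (V_3 - V_5)/2.4 = 0
  Node 5: (V_5 - V_1)/3000 + (V_5 - V_2)/1000 + (V_5 - V_3)/2.4 + (V_5 - 0)/18000 = 0
Collecting terms (coefficients in siemens):
  0.06667·V_0 - 0.06667·V_1 = 1
  0.2141·V_1 - 0.06667·V_0 - 0.1471·V_2 - 0.0003333·V_5 = 0
  0.2106·V_2 - 0.1471·V_1 - 0.0625·V_3 - 0.001·V_5 = 0
  0.7117·V_3 - 0.0625·V_2 - 0.4167·V_5 = 0
  0.4181·V_5 - 0.0003333·V_1 - 0.001·V_2 - 0.4167·V_3 = 0
Solving these 5 simultaneous equations (Gaussian elimination) gives:
  V_0 = 41.68 V, V_1 = 26.68 V, V_2 = 19.93 V, V_3 = 4.299 V
  V_5 = 4.354 V
R_eq = V_0 / 1 A = 41.68 Ω

Final answer: 41.68 Ω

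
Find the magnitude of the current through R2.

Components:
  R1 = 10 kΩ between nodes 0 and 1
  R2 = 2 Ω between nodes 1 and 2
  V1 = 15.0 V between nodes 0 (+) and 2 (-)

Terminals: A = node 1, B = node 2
Nodal analysis, taking node 2 as the 0 V reference.
Source V1 fixes V_0 = 15 V.
KCL at each unknown node (sum of currents leaving = 0; resistances in Ω):
  Node 1: (V_1 - 15)/10000 + (V_1 - 0)/2 = 0
Collecting terms: 0.5001 × V_1 = 0.0015  =>  V_1 = 0.002999 V
I_R2 = (V_1 - V_2)/R2 = (0.002999 - 0)/2 = 0.0015 A
|I_R2| = 0.0015 A

Final answer: |I_R2| = 0.0015 A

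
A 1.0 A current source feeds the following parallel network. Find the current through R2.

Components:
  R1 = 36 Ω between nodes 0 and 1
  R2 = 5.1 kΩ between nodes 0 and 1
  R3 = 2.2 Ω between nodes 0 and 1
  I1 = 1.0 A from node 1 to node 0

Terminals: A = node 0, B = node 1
All resistors sit directly between nodes 0 and 1, so they are in parallel and share one voltage V; the full source current 1 A splits among them.
1/R_par = 1/36 + 1/5100 + 1/2.2 = 0.4825 S  =>  R_par = 2.072 Ω
V = I × R_par = 1 × 2.072 = 2.072 V
I_R2 = V/R2 = 2.072/5100 = 0.0004064 A

Final answer: 0.0004064 A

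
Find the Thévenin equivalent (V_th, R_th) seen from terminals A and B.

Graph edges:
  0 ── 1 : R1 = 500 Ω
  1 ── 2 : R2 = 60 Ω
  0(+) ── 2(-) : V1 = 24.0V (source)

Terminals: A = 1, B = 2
Step 1 — V_th is the open-circuit voltage V_A - V_B (nothing connected across the terminals).
Nodal analysis, taking node 2 as the 0 V reference.
Source V1 fixes V_0 = 24 V.
KCL at each unknown node (sum of currents leaving = 0; resistances in Ω):
  Node 1: (V_1 - 24)/500 + (V_1 - 0)/60 = 0
Collecting terms: 0.01867 × V_1 = 0.048  =>  V_1 = 2.571 V
V_th = V_1 - V_2 = 2.571 - 0 = 2.571 V
Step 2 — R_th: zero the source — replace V1 by a short circuit (node 2 merges into node 0) — and find the resistance seen between A (node 1) and B (node 0).
Reduce the network between node 1 (A) and node 0 (B) by series/parallel combination:
  Rp1 = R1 ‖ R2 (parallel, both between nodes 0 and 1) = 1/(1/500 + 1/60) = 53.57 Ω
R_th = 53.57 Ω

Final answer: V_th = 2.571 V, R_th = 53.57 Ω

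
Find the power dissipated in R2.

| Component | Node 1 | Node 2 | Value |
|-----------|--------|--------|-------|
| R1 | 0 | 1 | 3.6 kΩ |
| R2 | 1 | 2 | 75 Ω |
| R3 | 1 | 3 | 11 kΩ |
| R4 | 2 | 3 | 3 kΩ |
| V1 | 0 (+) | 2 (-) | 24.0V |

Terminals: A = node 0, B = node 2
Nodal analysis, taking node 2 as the 0 V reference.
Source V1 fixes V_0 = 24 V.
KCL at each unknown node (sum of currents leaving = 0; resistances in Ω):
  Node 1: (V_1 - 24)/3600 + (V_1 - 0)/75 + (V_1 - V_3)/11000 = 0
  Node 3: (V_3 - V_1)/11000 + (V_3 - 0)/3000 = 0
Collecting terms (coefficients in siemens):
  0.0137·V_1 - 0.00009091·V_3 = 0.006667
  0.0004242·V_3 - 0.00009091·V_1 = 0
Determinant D = (0.0137)(0.0004242) - (-0.00009091)(-0.00009091) = 0.000005805
V_1 = [(0.006667)(0.0004242) - (-0.00009091)(0)]/D = 0.4872 V
V_3 = [(0.0137)(0) - (0.006667)(-0.00009091)]/D = 0.1044 V
I_R2 = (V_1 - V_2)/R2 = (0.4872 - 0)/75 = 0.006497 A
P_R2 = I_R2² × R2 = (0.006497)² × 75 = 0.003165 W

Final answer: 0.003165 W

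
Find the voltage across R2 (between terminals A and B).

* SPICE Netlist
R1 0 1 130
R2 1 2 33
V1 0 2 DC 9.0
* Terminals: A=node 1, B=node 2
R1 and R2 are in series across V1 (node 0 → node 1 → node 2), and the output A–B is taken across R2, so this is a voltage divider.
Series current: I = V1/(R1 + R2) = 9/(130 + 33) = 9/163 = 0.05521 A
V_R2 = I × R2 = V1 × R2/(R1 + R2) = 9 × 33/163 = 1.822 V

Final answer: 1.822 V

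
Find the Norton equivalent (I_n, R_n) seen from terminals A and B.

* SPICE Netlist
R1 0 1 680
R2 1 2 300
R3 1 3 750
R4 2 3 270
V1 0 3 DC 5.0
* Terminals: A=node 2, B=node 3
Find the Thévenin equivalent first; then I_n = V_th/R_th and R_n = R_th.
Step 1 — V_th is the open-circuit voltage V_A - V_B (nothing connected across the terminals).
Nodal analysis, taking node 3 as the 0 V reference.
Source V1 fixes V_0 = 5 V.
KCL at each unknown node (sum of currents leaving = 0; resistances in Ω):
  Node 1: (V_1 - 5)/680 + (V_1 - V_2)/300 + (V_1 - 0)/750 = 0
  Node 2: (V_2 - V_1)/300 + (V_2 - 0)/270 = 0
Collecting terms (coefficients in siemens):
  0.006137·V_1 - 0.003333·V_2 = 0.007353
  0.007037·V_2 - 0.003333·V_1 = 0
Determinant D = (0.006137)(0.007037) - (-0.003333)(-0.003333) = 0.00003208
V_1 = [(0.007353)(0.007037) - (-0.003333)(0)]/D = 1.613 V
V_2 = [(0.006137)(0) - (0.007353)(-0.003333)]/D = 0.7641 V
V_th = V_2 - V_3 = 0.7641 - 0 = 0.7641 V
Step 2 — R_th: zero the source — replace V1 by a short circuit (node 3 merges into node 0) — and find the resistance seen between A (node 2) and B (node 0).
Reduce the network between node 2 (A) and node 0 (B) by series/parallel combination:
  Rp1 = R1 ‖ R3 (parallel, both between nodes 0 and 1) = 1/(1/680 + 1/750) = 356.6 Ω
  Rs1 = R2 + Rp1 (series, joined only at node 1) = 300 + 356.6 = 656.6 Ω
  Rp2 = R4 ‖ Rs1 (parallel, both between nodes 0 and 2) = 1/(1/270 + 1/656.6) = 191.3 Ω
R_th = 191.3 Ω
I_n = V_th/R_th = 0.7641/191.3 = 0.003994 A, and R_n = R_th = 191.3 Ω

Final answer: I_n = 0.003994 A, R_n = 191.3 Ω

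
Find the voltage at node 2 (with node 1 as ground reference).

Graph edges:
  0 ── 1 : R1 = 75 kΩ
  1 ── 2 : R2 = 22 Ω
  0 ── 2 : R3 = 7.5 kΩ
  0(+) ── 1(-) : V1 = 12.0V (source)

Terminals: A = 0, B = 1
Nodal analysis, taking node 1 as the 0 V reference.
Source V1 fixes V_0 = 12 V.
KCL at each unknown node (sum of currents leaving = 0; resistances in Ω):
  Node 2: (V_2 - 0)/22 + (V_2 - 12)/7500 = 0
Collecting terms: 0.04559 × V_2 = 0.0016  =>  V_2 = 0.0351 V
The requested potential is V_2 = 0.0351 V.

Final answer: V_2 = 0.0351 V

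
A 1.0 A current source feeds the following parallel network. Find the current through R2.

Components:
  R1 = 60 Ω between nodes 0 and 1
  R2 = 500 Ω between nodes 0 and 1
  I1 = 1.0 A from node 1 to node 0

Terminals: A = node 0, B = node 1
All resistors sit directly between nodes 0 and 1, so they are in parallel and share one voltage V; the full source current 1 A splits among them.
1/R_par = 1/60 + 1/500 = 0.01867 S  =>  R_par = 53.57 Ω
V = I × R_par = 1 × 53.57 = 53.57 V
I_R2 = V/R2 = 53.57/500 = 0.1071 A

Final answer: 0.1071 A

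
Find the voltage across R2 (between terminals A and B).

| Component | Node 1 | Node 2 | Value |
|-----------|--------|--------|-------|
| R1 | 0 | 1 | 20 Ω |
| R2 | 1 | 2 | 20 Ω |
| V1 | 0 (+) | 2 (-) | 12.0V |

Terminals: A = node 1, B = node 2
R1 and R2 are in series across V1 (node 0 → node 1 → node 2), and the output A–B is taken across R2, so this is a voltage divider.
Series current: I = V1/(R1 + R2) = 12/(20 + 20) = 12/40 = 0.3 A
V_R2 = I × R2 = V1 × R2/(R1 + R2) = 12 × 20/40 = 6 V

Final answer: 6 V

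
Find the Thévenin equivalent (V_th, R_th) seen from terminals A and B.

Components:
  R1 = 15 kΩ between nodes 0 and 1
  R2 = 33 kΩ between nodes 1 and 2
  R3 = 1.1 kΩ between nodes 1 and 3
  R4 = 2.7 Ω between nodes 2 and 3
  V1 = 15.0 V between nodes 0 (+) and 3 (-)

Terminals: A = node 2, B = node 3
Step 1 — V_th is the open-circuit voltage V_A - V_B (nothing connected across the terminals).
Nodal analysis, taking node 3 as the 0 V reference.
Source V1 fixes V_0 = 15 V.
KCL at each unknown node (sum of currents leaving = 0; resistances in Ω):
  Node 1: (V_1 - 15)/15000 + (V_1 - V_2)/33000 + (V_1 - 0)/1100 = 0
  Node 2: (V_2 - V_1)/33000 + (V_2 - 0)/2.7 = 0
Collecting terms (coefficients in siemens):
  0.001006·V_1 - 0.0000303·V_2 = 0.001
  0.3704·V_2 - 0.0000303·V_1 = 0
Determinant D = (0.001006)(0.3704) - (-0.0000303)(-0.0000303) = 0.0003726
V_1 = [(0.001)(0.3704) - (-0.0000303)(0)]/D = 0.994 V
V_2 = [(0.001006)(0) - (0.001)(-0.0000303)]/D = 0.00008132 V
V_th = V_2 - V_3 = 0.00008132 - 0 = 0.00008132 V
Step 2 — R_th: zero the source — replace V1 by a short circuit (node 3 merges into node 0) — and find the resistance seen between A (node 2) and B (node 0).
Reduce the network between node 2 (A) and node 0 (B) by series/parallel combination:
  Rp1 = R1 ‖ R3 (parallel, both between nodes 0 and 1) = 1/(1/15000 + 1/1100) = 1025 Ω
  Rs1 = R2 + Rp1 (series, joined only at node 1) = 33000 + 1025 = 34020 Ω
  Rp2 = R4 ‖ Rs1 (parallel, both between nodes 0 and 2) = 1/(1/2.7 + 1/34020) = 2.7 Ω
R_th = 2.7 Ω

Final answer: V_th = 8.132e-05 V, R_th = 2.7 Ω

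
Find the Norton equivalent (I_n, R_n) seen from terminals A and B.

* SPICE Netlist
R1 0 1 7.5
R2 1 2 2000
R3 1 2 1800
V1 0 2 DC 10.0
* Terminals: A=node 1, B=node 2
Find the Thévenin equivalent first; then I_n = V_th/R_th and R_n = R_th.
Step 1 — V_th is the open-circuit voltage V_A - V_B (nothing connected across the terminals).
Nodal analysis, taking node 2 as the 0 V reference.
Source V1 fixes V_0 = 10 V.
KCL at each unknown node (sum of currents leaving = 0; resistances in Ω):
  Node 1: (V_1 - 10)/7.5 + (V_1 - 0)/2000 + (V_1 - 0)/1800 = 0
Collecting terms: 0.1344 × V_1 = 1.333  =>  V_1 = 9.921 V
V_th = V_1 - V_2 = 9.921 - 0 = 9.921 V
Step 2 — R_th: zero the source — replace V1 by a short circuit (node 2 merges into node 0) — and find the resistance seen between A (node 1) and B (node 0).
Reduce the network between node 1 (A) and node 0 (B) by series/parallel combination:
  Rp1 = R1 ‖ R2 ‖ R3 (parallel, all between nodes 0 and 1) = 1/(1/7.5 + 1/2000 + 1/1800) = 7.441 Ω
R_th = 7.441 Ω
I_n = V_th/R_th = 9.921/7.441 = 1.333 A, and R_n = R_th = 7.441 Ω

Final answer: I_n = 1.333 A, R_n = 7.441 Ω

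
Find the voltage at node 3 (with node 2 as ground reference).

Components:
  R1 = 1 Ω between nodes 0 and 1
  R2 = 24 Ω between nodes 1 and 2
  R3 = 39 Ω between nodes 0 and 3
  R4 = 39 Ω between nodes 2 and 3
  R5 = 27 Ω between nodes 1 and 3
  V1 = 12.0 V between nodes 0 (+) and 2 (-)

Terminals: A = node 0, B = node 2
Nodal analysis, taking node 2 as the 0 V reference.
Source V1 fixes V_0 = 12 V.
KCL at each unknown node (sum of currents leaving = 0; resistances in Ω):
  Node 1: (V_1 - 12)/1 + (V_1 - 0)/24 + (V_1 - V_3)/27 = 0
  Node 3: (V_3 - 12)/39 + (V_3 - 0)/39 + (V_3 - V_1)/27 = 0
Collecting terms (coefficients in siemens):
  1.079·V_1 - 0.03704·V_3 = 12
  0.08832·V_3 - 0.03704·V_1 = 0.3077
Determinant D = (1.079)(0.08832) - (-0.03704)(-0.03704) = 0.0939
V_1 = [(12)(0.08832) - (-0.03704)(0.3077)]/D = 11.41 V
V_3 = [(1.079)(0.3077) - (12)(-0.03704)]/D = 8.268 V
The requested potential is V_3 = 8.268 V.

Final answer: V_3 = 8.268 V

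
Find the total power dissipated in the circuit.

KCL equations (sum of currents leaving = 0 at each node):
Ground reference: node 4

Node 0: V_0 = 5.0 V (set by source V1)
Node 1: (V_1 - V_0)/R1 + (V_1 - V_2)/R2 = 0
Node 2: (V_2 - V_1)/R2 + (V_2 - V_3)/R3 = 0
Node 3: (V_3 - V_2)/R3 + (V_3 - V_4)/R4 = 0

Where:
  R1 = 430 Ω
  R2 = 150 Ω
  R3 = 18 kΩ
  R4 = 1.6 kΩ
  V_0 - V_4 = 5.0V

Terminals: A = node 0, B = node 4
Nodal analysis, taking node 4 as the 0 V reference.
Source V1 fixes V_0 = 5 V.
KCL at each unknown node (sum of currents leaving = 0; resistances in Ω):
  Node 1: (V_1 - 5)/430 + (V_1 - V_2)/150 = 0
  Node 2: (V_2 - V_1)/150 + (V_2 - V_3)/18000 = 0
  Node 3: (V_3 - V_2)/18000 + (V_3 - 0)/1600 = 0
Collecting terms (coefficients in siemens):
  0.008992·V_1 - 0.006667·V_2 = 0.01163
  0.006722·V_2 - 0.006667·V_1 - 0.00005556·V_3 = 0
  0.0006806·V_3 - 0.00005556·V_2 = 0
Solving these 3 simultaneous equations (Gaussian elimination) gives:
  V_1 = 4.893 V, V_2 = 4.856 V, V_3 = 0.3964 V
Power in each resistor, P = (ΔV)²/R:
  P_R1 = (5 - 4.893)²/430 = 0.0000264 W
  P_R2 = (4.893 - 4.856)²/150 = 0.000009209 W
  P_R3 = (4.856 - 0.3964)²/18000 = 0.001105 W
  P_R4 = (0.3964 - 0)²/1600 = 0.00009822 W
P_total = P_R1 + P_R2 + P_R3 + P_R4 = 0.001239 W

Final answer: 0.001239 W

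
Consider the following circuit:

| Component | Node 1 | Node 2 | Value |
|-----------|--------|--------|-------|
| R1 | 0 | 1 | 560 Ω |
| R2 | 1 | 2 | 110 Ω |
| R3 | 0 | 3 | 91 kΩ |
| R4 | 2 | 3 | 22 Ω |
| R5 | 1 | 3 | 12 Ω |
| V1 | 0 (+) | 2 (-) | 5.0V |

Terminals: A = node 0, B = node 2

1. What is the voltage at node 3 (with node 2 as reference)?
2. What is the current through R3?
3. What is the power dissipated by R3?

Nodal analysis, taking node 2 as the 0 V reference.
Source V1 fixes V_0 = 5 V.
KCL at each unknown node (sum of currents leaving = 0; resistances in Ω):
  Node 1: (V_1 - 5)/560 + (V_1 - 0)/110 + (V_1 - V_3)/12 = 0
  Node 3: (V_3 - 5)/91000 + (V_3 - 0)/22 + (V_3 - V_1)/12 = 0
Collecting terms (coefficients in siemens):
  0.09421·V_1 - 0.08333·V_3 = 0.008929
  0.1288·V_3 - 0.08333·V_1 = 0.00005495
Determinant D = (0.09421)(0.1288) - (-0.08333)(-0.08333) = 0.00519
V_1 = [(0.008929)(0.1288) - (-0.08333)(0.00005495)]/D = 0.2225 V
V_3 = [(0.09421)(0.00005495) - (0.008929)(-0.08333)]/D = 0.1444 V
Part 1:
  Read off the nodal solution: V_3 = 0.1444 V
Part 2:
  I_R3 = (V_0 - V_3)/R3 = (5 - 0.1444)/91000 = 0.00005336 A
  Magnitude: I_R3 = 0.00005336 A
Part 3:
  I_R3 = (V_0 - V_3)/R3 = (5 - 0.1444)/91000 = 0.00005336 A
  P_R3 = I_R3² × R3 = (0.00005336)² × 91000 = 0.0002591 W

Final answers:
1. V_3 = 0.1444 V
2. I_R3 = 5.336e-05 A
3. P_R3 = 0.0002591 W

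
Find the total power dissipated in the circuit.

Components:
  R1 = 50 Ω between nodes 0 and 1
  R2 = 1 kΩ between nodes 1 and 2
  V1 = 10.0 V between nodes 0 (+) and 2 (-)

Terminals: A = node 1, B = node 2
Nodal analysis, taking node 2 as the 0 V reference.
Source V1 fixes V_0 = 10 V.
KCL at each unknown node (sum of currents leaving = 0; resistances in Ω):
  Node 1: (V_1 - 10)/50 + (V_1 - 0)/1000 = 0
Collecting terms: 0.021 × V_1 = 0.2  =>  V_1 = 9.524 V
Power in each resistor, P = (ΔV)²/R:
  P_R1 = (10 - 9.524)²/50 = 0.004535 W
  P_R2 = (9.524 - 0)²/1000 = 0.0907 W
P_total = P_R1 + P_R2 = 0.09524 W

Final answer: 0.09524 W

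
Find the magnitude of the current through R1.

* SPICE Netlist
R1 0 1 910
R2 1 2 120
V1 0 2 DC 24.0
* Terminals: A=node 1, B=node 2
Nodal analysis, taking node 2 as the 0 V reference.
Source V1 fixes V_0 = 24 V.
KCL at each unknown node (sum of currents leaving = 0; resistances in Ω):
  Node 1: (V_1 - 24)/910 + (V_1 - 0)/120 = 0
Collecting terms: 0.009432 × V_1 = 0.02637  =>  V_1 = 2.796 V
I_R1 = (V_0 - V_1)/R1 = (24 - 2.796)/910 = 0.0233 A
|I_R1| = 0.0233 A

Final answer: |I_R1| = 0.0233 A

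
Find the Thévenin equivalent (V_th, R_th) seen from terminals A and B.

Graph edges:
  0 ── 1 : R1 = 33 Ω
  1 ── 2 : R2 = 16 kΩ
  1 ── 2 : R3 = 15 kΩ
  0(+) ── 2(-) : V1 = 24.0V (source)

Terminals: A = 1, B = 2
Step 1 — V_th is the open-circuit voltage V_A - V_B (nothing connected across the terminals).
Nodal analysis, taking node 2 as the 0 V reference.
Source V1 fixes V_0 = 24 V.
KCL at each unknown node (sum of currents leaving = 0; resistances in Ω):
  Node 1: (V_1 - 24)/33 + (V_1 - 0)/16000 + (V_1 - 0)/15000 = 0
Collecting terms: 0.03043 × V_1 = 0.7273  =>  V_1 = 23.9 V
V_th = V_1 - V_2 = 23.9 - 0 = 23.9 V
Step 2 — R_th: zero the source — replace V1 by a short circuit (node 2 merges into node 0) — and find the resistance seen between A (node 1) and B (node 0).
Reduce the network between node 1 (A) and node 0 (B) by series/parallel combination:
  Rp1 = R1 ‖ R2 ‖ R3 (parallel, all between nodes 0 and 1) = 1/(1/33 + 1/16000 + 1/15000) = 32.86 Ω
R_th = 32.86 Ω

Final answer: V_th = 23.9 V, R_th = 32.86 Ω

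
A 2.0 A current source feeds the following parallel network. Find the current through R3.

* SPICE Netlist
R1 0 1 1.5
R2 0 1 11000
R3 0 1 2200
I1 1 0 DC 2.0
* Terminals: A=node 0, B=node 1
All resistors sit directly between nodes 0 and 1, so they are in parallel and share one voltage V; the full source current 2 A splits among them.
1/R_par = 1/1.5 + 1/11000 + 1/2200 = 0.6672 S  =>  R_par = 1.499 Ω
V = I × R_par = 2 × 1.499 = 2.998 V
I_R3 = V/R3 = 2.998/2200 = 0.001363 A

Final answer: 0.001363 A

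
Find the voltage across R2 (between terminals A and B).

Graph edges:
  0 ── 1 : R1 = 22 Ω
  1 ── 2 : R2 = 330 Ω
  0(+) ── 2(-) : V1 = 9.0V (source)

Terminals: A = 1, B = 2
R1 and R2 are in series across V1 (node 0 → node 1 → node 2), and the output A–B is taken across R2, so this is a voltage divider.
Series current: I = V1/(R1 + R2) = 9/(22 + 330) = 9/352 = 0.02557 A
V_R2 = I × R2 = V1 × R2/(R1 + R2) = 9 × 330/352 = 8.438 V

Final answer: 8.438 V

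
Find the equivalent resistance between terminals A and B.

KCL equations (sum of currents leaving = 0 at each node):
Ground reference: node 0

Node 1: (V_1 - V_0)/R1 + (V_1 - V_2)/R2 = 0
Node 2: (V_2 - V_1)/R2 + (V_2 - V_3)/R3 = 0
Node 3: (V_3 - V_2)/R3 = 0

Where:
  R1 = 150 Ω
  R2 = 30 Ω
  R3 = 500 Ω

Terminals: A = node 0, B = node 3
Reduce the network between node 0 (A) and node 3 (B) by series/parallel combination:
  Rs1 = R1 + R2 (series, joined only at node 1) = 150 + 30 = 180 Ω
  Rs2 = R3 + Rs1 (series, joined only at node 2) = 500 + 180 = 680 Ω
R_eq = 680 Ω

Final answer: 680 Ω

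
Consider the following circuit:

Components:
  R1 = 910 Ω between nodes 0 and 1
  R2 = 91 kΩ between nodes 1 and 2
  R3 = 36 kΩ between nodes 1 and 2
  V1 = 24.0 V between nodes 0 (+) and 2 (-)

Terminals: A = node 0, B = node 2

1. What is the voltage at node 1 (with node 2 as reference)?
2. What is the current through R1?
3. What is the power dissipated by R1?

Nodal analysis, taking node 2 as the 0 V reference.
Source V1 fixes V_0 = 24 V.
KCL at each unknown node (sum of currents leaving = 0; resistances in Ω):
  Node 1: (V_1 - 24)/910 + (V_1 - 0)/91000 + (V_1 - 0)/36000 = 0
Collecting terms: 0.001138 × V_1 = 0.02637  =>  V_1 = 23.18 V
Part 1:
  Read off the nodal solution: V_1 = 23.18 V
Part 2:
  I_R1 = (V_0 - V_1)/R1 = (24 - 23.18)/910 = 0.0008987 A
  Magnitude: I_R1 = 0.0008987 A
Part 3:
  I_R1 = (V_0 - V_1)/R1 = (24 - 23.18)/910 = 0.0008987 A
  P_R1 = I_R1² × R1 = (0.0008987)² × 910 = 0.000735 W

Final answers:
1. V_1 = 23.18 V
2. I_R1 = 0.0008987 A
3. P_R1 = 0.000735 W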